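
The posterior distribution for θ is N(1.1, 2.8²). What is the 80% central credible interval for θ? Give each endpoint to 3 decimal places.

[-2.488, 4.688]

The posterior is symmetric, so the 80% equal-tailed interval is θ = 1.1 ± z·2.8 with z = 1.282.
Half-width: 1.282 × 2.8 = 3.588.
1.1 − 3.588 = -2.488; 1.1 + 3.588 = 4.688.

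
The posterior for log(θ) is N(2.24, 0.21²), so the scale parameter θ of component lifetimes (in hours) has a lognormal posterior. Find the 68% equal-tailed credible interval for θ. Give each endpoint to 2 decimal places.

[7.62, 11.57]

On the log scale the 68% interval is 2.24 ± 0.994 × 0.21 = [2.0312, 2.4488].
Exponentiate: [e^2.0312, e^2.4488] = [7.62, 11.57].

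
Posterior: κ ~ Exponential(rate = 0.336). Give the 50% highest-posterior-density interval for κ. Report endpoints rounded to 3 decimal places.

[0.000, 2.063]

The exponential density is strictly decreasing on [0, ∞), so the HPD interval is anchored at 0: [0, q] with P(κ ≤ q) = 0.50.
q = −ln(1 − 0.50) / 0.336 = 0.6931 / 0.336 = 2.063.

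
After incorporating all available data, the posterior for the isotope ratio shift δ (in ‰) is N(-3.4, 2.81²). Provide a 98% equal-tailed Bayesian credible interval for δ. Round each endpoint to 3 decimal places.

The posterior is symmetric, so the 98% equal-tailed interval is δ = -3.4 ± z·2.81 with z = 2.326.
Half-width: 2.326 × 2.81 = 6.537.
-3.4 − 6.537 = -9.937; -3.4 + 6.537 = 3.137.

[-9.937, 3.137]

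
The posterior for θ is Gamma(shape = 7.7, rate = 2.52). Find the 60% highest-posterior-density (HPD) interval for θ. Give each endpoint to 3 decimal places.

[1.877, 3.633]

The posterior is unimodal and skewed, so the HPD interval has equal density at both endpoints and is the shortest 60% interval.
Solving f(1.877) = f(3.633) with F(3.633) − F(1.877) = 0.60 gives [1.877, 3.633].
For comparison, the equal-tailed interval is [2.112, 3.923]; the HPD is narrower and shifted toward the mode.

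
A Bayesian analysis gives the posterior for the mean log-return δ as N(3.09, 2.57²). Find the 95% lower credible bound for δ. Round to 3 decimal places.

-1.137

Need L with P(δ ≥ L) = 0.95: L = 3.09 − z_{0.05}·2.57.
z = 1.645; L = 3.09 − 1.645 × 2.57 = -1.137.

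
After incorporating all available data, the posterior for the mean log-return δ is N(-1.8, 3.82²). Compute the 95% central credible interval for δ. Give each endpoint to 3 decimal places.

[-9.287, 5.687]

The posterior is symmetric, so the 95% equal-tailed interval is δ = -1.8 ± z·3.82 with z = 1.960.
Half-width: 1.960 × 3.82 = 7.487.
-1.8 − 7.487 = -9.287; -1.8 + 7.487 = 5.687.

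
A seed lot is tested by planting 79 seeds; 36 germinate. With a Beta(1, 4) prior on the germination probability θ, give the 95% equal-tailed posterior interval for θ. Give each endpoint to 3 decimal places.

[0.337, 0.547]

Posterior: Beta(1+36, 4+43) = Beta(37, 47).
Equal-tailed 95% interval: the 0.025 and 0.975 quantiles of Beta(37, 47).
Posterior mean ≈ 0.440, SD ≈ 0.054; a Normal approximation gives roughly [0.335, 0.546].
Exact: F⁻¹(0.025) = 0.337; F⁻¹(0.975) = 0.547.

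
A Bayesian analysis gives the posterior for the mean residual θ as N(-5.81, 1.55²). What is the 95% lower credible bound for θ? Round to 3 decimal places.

-8.360

Need L with P(θ ≥ L) = 0.95: L = -5.81 − z_{0.05}·1.55.
z = 1.645; L = -5.81 − 1.645 × 1.55 = -8.360.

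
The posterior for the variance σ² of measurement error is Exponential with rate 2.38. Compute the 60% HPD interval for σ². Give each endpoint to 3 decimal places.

The exponential density is strictly decreasing on [0, ∞), so the HPD interval is anchored at 0: [0, q] with P(σ² ≤ q) = 0.60.
q = −ln(1 − 0.60) / 2.38 = 0.9163 / 2.38 = 0.385.

[0.000, 0.385]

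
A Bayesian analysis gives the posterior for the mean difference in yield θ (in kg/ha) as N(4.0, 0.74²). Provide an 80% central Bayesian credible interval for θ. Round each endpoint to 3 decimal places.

The posterior is symmetric, so the 80% equal-tailed interval is θ = 4.0 ± z·0.74 with z = 1.282.
Half-width: 1.282 × 0.74 = 0.948.
4.0 − 0.948 = 3.052; 4.0 + 0.948 = 4.948.

[3.052, 4.948]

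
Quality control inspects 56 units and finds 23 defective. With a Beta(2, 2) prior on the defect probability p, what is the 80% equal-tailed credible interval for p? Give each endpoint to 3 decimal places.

[0.336, 0.499]

Posterior: Beta(2+23, 2+33) = Beta(25, 35).
Equal-tailed 80% interval: the 0.1 and 0.9 quantiles of Beta(25, 35).
Posterior mean ≈ 0.417, SD ≈ 0.063; a Normal approximation gives roughly [0.336, 0.498].
Exact: F⁻¹(0.1) = 0.336; F⁻¹(0.9) = 0.499.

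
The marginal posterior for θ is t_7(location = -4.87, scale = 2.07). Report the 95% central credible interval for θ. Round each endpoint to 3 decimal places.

[-9.765, 0.025]

The t_7 distribution is symmetric; the 95% interval is -4.87 ± t·2.07 with t_{0.975,7} = 2.365.
Half-width: 2.365 × 2.07 = 4.895.
-4.87 − 4.895 = -9.765; -4.87 + 4.895 = 0.025.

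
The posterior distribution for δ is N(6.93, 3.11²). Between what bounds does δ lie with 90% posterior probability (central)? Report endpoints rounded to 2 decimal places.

The posterior is symmetric, so the 90% equal-tailed interval is δ = 6.93 ± z·3.11 with z = 1.645.
Half-width: 1.645 × 3.11 = 5.12.
6.93 − 5.12 = 1.81; 6.93 + 5.12 = 12.05.

[1.81, 12.05]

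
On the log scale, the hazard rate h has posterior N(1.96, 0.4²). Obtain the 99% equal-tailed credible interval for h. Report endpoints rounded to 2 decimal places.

[2.53, 19.89]

On the log scale the 99% interval is 1.96 ± 2.576 × 0.4 = [0.9297, 2.9903].
Exponentiate: [e^0.9297, e^2.9903] = [2.53, 19.89].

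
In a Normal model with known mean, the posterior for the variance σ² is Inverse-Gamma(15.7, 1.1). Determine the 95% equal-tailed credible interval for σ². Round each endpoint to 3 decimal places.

[0.045, 0.123]

Inverse-Gamma(15.7, 1.1) quantiles: F⁻¹(0.025) and F⁻¹(0.975).
Equivalently, 1/σ² ~ Gamma(15.7, rate = 1.1); invert its 0.975 and 0.025 quantiles.
Posterior mean ≈ 0.075, SD ≈ 0.020; a Normal approximation gives roughly [0.035, 0.114].
Exact: lower = 0.045; upper = 0.123.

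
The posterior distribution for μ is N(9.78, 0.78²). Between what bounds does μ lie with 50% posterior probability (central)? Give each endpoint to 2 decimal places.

The posterior is symmetric, so the 50% equal-tailed interval is μ = 9.78 ± z·0.78 with z = 0.674.
Half-width: 0.674 × 0.78 = 0.53.
9.78 − 0.53 = 9.25; 9.78 + 0.53 = 10.31.

[9.25, 10.31]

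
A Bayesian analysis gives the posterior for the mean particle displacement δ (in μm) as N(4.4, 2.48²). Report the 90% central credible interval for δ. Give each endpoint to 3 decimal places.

The posterior is symmetric, so the 90% equal-tailed interval is δ = 4.4 ± z·2.48 with z = 1.645.
Half-width: 1.645 × 2.48 = 4.079.
4.4 − 4.079 = 0.321; 4.4 + 4.079 = 8.479.

[0.321, 8.479]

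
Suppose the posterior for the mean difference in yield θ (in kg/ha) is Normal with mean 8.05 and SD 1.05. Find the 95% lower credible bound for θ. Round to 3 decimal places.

6.323

Need L with P(θ ≥ L) = 0.95: L = 8.05 − z_{0.05}·1.05.
z = 1.645; L = 8.05 − 1.645 × 1.05 = 6.323.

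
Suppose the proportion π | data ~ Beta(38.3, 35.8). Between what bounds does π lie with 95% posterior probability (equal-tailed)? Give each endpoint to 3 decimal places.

[0.404, 0.629]

Posterior: Beta(38.3, 35.8).
Equal-tailed 95% interval: the 0.025 and 0.975 quantiles of Beta(38.3, 35.8).
Posterior mean ≈ 0.517, SD ≈ 0.058; a Normal approximation gives roughly [0.404, 0.630].
Exact: F⁻¹(0.025) = 0.404; F⁻¹(0.975) = 0.629.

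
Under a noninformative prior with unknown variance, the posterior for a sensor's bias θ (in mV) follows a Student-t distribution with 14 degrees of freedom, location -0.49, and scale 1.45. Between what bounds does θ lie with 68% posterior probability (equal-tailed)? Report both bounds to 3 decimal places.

[-1.985, 1.005]

The t_14 distribution is symmetric; the 68% interval is -0.49 ± t·1.45 with t_{0.84,14} = 1.031.
Half-width: 1.031 × 1.45 = 1.495.
-0.49 − 1.495 = -1.985; -0.49 + 1.495 = 1.005.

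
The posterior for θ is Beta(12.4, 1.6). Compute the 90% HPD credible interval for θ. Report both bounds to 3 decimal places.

[0.771, 0.998]

The posterior is unimodal and skewed, so the HPD interval has equal density at both endpoints and is the shortest 90% interval.
Solving f(0.771) = f(0.998) with F(0.998) − F(0.771) = 0.90 gives [0.771, 0.998].
For comparison, the equal-tailed interval is [0.725, 0.984]; the HPD is narrower and shifted toward the mode.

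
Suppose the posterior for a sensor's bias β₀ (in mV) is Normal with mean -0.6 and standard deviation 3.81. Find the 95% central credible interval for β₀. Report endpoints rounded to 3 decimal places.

[-8.067, 6.867]

The posterior is symmetric, so the 95% equal-tailed interval is β₀ = -0.6 ± z·3.81 with z = 1.960.
Half-width: 1.960 × 3.81 = 7.467.
-0.6 − 7.467 = -8.067; -0.6 + 7.467 = 6.867.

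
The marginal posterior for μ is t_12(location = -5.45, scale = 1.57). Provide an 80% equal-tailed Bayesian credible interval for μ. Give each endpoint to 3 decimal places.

[-7.579, -3.321]

The t_12 distribution is symmetric; the 80% interval is -5.45 ± t·1.57 with t_{0.9,12} = 1.356.
Half-width: 1.356 × 1.57 = 2.129.
-5.45 − 2.129 = -7.579; -5.45 + 2.129 = -3.321.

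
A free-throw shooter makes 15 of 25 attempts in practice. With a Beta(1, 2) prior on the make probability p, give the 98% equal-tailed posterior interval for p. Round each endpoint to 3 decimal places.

Posterior: Beta(1+15, 2+10) = Beta(16, 12).
Equal-tailed 98% interval: the 0.01 and 0.99 quantiles of Beta(16, 12).
Posterior mean ≈ 0.571, SD ≈ 0.092; a Normal approximation gives roughly [0.358, 0.785].
Exact: F⁻¹(0.01) = 0.355; F⁻¹(0.99) = 0.773.

[0.355, 0.773]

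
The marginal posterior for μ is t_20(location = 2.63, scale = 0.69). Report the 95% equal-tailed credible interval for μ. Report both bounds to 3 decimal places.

[1.191, 4.069]

The t_20 distribution is symmetric; the 95% interval is 2.63 ± t·0.69 with t_{0.975,20} = 2.086.
Half-width: 2.086 × 0.69 = 1.439.
2.63 − 1.439 = 1.191; 2.63 + 1.439 = 4.069.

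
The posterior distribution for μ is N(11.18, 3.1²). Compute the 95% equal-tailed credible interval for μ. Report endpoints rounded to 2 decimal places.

The posterior is symmetric, so the 95% equal-tailed interval is μ = 11.18 ± z·3.1 with z = 1.960.
Half-width: 1.960 × 3.1 = 6.08.
11.18 − 6.08 = 5.10; 11.18 + 6.08 = 17.26.

[5.10, 17.26]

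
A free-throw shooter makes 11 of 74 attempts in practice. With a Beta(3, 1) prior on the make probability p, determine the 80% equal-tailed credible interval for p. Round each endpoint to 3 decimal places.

Posterior: Beta(3+11, 1+63) = Beta(14, 64).
Equal-tailed 80% interval: the 0.1 and 0.9 quantiles of Beta(14, 64).
Posterior mean ≈ 0.179, SD ≈ 0.043; a Normal approximation gives roughly [0.124, 0.235].
Exact: F⁻¹(0.1) = 0.126; F⁻¹(0.9) = 0.237.

[0.126, 0.237]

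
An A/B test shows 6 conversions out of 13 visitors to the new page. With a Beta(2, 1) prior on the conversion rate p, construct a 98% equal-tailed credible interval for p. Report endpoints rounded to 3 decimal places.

[0.229, 0.771]

Posterior: Beta(2+6, 1+7) = Beta(8, 8).
Equal-tailed 98% interval: the 0.01 and 0.99 quantiles of Beta(8, 8).
Posterior mean ≈ 0.500, SD ≈ 0.121; a Normal approximation gives roughly [0.218, 0.782].
Exact: F⁻¹(0.01) = 0.229; F⁻¹(0.99) = 0.771.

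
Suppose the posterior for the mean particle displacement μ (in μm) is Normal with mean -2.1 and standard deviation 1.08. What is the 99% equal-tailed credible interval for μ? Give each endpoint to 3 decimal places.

The posterior is symmetric, so the 99% equal-tailed interval is μ = -2.1 ± z·1.08 with z = 2.576.
Half-width: 2.576 × 1.08 = 2.782.
-2.1 − 2.782 = -4.882; -2.1 + 2.782 = 0.682.

[-4.882, 0.682]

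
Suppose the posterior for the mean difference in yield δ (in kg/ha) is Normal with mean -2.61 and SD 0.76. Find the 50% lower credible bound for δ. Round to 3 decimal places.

Need L with P(δ ≥ L) = 0.50: L = -2.61 − z_{0.5}·0.76.
z = 0.000; L = -2.61 − 0.000 × 0.76 = -2.610.

-2.610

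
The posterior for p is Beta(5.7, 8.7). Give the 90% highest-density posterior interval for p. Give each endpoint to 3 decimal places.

The posterior is unimodal and skewed, so the HPD interval has equal density at both endpoints and is the shortest 90% interval.
Solving f(0.189) = f(0.598) with F(0.598) − F(0.189) = 0.90 gives [0.189, 0.598].
For comparison, the equal-tailed interval is [0.199, 0.610]; the HPD is narrower and shifted toward the mode.

[0.189, 0.598]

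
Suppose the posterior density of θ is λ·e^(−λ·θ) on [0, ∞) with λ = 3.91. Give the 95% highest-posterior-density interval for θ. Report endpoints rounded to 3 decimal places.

[0.000, 0.766]

The exponential density is strictly decreasing on [0, ∞), so the HPD interval is anchored at 0: [0, q] with P(θ ≤ q) = 0.95.
q = −ln(1 − 0.95) / 3.91 = 2.9957 / 3.91 = 0.766.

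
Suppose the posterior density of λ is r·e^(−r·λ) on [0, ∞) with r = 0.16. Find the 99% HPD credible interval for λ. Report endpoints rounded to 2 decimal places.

The exponential density is strictly decreasing on [0, ∞), so the HPD interval is anchored at 0: [0, q] with P(λ ≤ q) = 0.99.
q = −ln(1 − 0.99) / 0.16 = 4.6052 / 0.16 = 28.78.

[0.00, 28.78]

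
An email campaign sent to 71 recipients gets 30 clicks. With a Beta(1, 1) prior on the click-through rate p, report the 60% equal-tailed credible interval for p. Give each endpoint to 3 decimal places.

[0.376, 0.473]

Posterior: Beta(1+30, 1+41) = Beta(31, 42).
Equal-tailed 60% interval: the 0.2 and 0.8 quantiles of Beta(31, 42).
Posterior mean ≈ 0.425, SD ≈ 0.057; a Normal approximation gives roughly [0.376, 0.473].
Exact: F⁻¹(0.2) = 0.376; F⁻¹(0.8) = 0.473.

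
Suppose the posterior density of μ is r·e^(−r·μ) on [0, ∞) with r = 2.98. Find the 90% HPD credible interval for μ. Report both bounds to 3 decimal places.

[0.000, 0.773]

The exponential density is strictly decreasing on [0, ∞), so the HPD interval is anchored at 0: [0, q] with P(μ ≤ q) = 0.90.
q = −ln(1 − 0.90) / 2.98 = 2.3026 / 2.98 = 0.773.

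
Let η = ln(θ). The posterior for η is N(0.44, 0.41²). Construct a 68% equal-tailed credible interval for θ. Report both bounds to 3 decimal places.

On the log scale the 68% interval is 0.44 ± 0.994 × 0.41 = [0.0323, 0.8477].
Exponentiate: [e^0.0323, e^0.8477] = [1.033, 2.334].

[1.033, 2.334]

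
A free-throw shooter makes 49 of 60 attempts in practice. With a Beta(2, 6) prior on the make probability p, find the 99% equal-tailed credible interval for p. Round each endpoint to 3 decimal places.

Posterior: Beta(2+49, 6+11) = Beta(51, 17).
Equal-tailed 99% interval: the 0.005 and 0.995 quantiles of Beta(51, 17).
Posterior mean ≈ 0.750, SD ≈ 0.052; a Normal approximation gives roughly [0.616, 0.884].
Exact: F⁻¹(0.005) = 0.604; F⁻¹(0.995) = 0.869.

[0.604, 0.869]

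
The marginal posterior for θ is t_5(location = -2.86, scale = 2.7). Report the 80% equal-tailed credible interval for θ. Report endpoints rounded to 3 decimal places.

[-6.845, 1.125]

The t_5 distribution is symmetric; the 80% interval is -2.86 ± t·2.7 with t_{0.9,5} = 1.476.
Half-width: 1.476 × 2.7 = 3.985.
-2.86 − 3.985 = -6.845; -2.86 + 3.985 = 1.125.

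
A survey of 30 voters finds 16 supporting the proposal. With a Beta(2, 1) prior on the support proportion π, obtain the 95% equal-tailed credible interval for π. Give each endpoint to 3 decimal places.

Posterior: Beta(2+16, 1+14) = Beta(18, 15).
Equal-tailed 95% interval: the 0.025 and 0.975 quantiles of Beta(18, 15).
Posterior mean ≈ 0.545, SD ≈ 0.085; a Normal approximation gives roughly [0.378, 0.713].
Exact: F⁻¹(0.025) = 0.377; F⁻¹(0.975) = 0.709.

[0.377, 0.709]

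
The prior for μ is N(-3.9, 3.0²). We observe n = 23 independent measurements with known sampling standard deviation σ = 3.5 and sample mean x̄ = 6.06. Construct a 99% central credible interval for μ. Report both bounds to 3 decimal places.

[3.677, 7.330]

Posterior precision = 1/3.0² + 23/3.5² = 0.1111 + 1.8776 = 1.9887, so posterior SD = 0.7091.
Posterior mean = (-3.9/3.0² + 23·6.06/3.5²) / 1.9887 = 5.5035.
Interval: 5.5035 ± 2.576 × 0.7091 → [3.677, 7.330].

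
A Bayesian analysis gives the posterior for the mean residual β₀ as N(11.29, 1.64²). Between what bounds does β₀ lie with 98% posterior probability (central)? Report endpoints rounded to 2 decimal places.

[7.47, 15.11]

The posterior is symmetric, so the 98% equal-tailed interval is β₀ = 11.29 ± z·1.64 with z = 2.326.
Half-width: 2.326 × 1.64 = 3.82.
11.29 − 3.82 = 7.47; 11.29 + 3.82 = 15.11.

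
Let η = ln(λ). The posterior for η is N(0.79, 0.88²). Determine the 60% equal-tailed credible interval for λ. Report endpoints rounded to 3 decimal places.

[1.051, 4.621]

On the log scale the 60% interval is 0.79 ± 0.842 × 0.88 = [0.0494, 1.5306].
Exponentiate: [e^0.0494, e^1.5306] = [1.051, 4.621].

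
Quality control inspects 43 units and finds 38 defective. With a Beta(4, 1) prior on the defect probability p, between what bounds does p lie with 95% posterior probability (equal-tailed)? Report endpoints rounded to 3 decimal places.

[0.769, 0.952]

Posterior: Beta(4+38, 1+5) = Beta(42, 6).
Equal-tailed 95% interval: the 0.025 and 0.975 quantiles of Beta(42, 6).
Posterior mean ≈ 0.875, SD ≈ 0.047; a Normal approximation gives roughly [0.782, 0.968].
Exact: F⁻¹(0.025) = 0.769; F⁻¹(0.975) = 0.952.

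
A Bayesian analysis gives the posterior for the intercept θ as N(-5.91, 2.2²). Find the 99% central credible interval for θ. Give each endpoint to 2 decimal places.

The posterior is symmetric, so the 99% equal-tailed interval is θ = -5.91 ± z·2.2 with z = 2.576.
Half-width: 2.576 × 2.2 = 5.67.
-5.91 − 5.67 = -11.58; -5.91 + 5.67 = -0.24.

[-11.58, -0.24]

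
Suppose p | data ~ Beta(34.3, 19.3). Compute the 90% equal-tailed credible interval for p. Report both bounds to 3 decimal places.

Posterior: Beta(34.3, 19.3).
Equal-tailed 90% interval: the 0.05 and 0.95 quantiles of Beta(34.3, 19.3).
Posterior mean ≈ 0.640, SD ≈ 0.065; a Normal approximation gives roughly [0.533, 0.747].
Exact: F⁻¹(0.05) = 0.530; F⁻¹(0.95) = 0.744.

[0.530, 0.744]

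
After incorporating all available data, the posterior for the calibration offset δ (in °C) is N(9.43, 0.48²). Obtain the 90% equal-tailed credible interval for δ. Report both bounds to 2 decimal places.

[8.64, 10.22]

The posterior is symmetric, so the 90% equal-tailed interval is δ = 9.43 ± z·0.48 with z = 1.645.
Half-width: 1.645 × 0.48 = 0.79.
9.43 − 0.79 = 8.64; 9.43 + 0.79 = 10.22.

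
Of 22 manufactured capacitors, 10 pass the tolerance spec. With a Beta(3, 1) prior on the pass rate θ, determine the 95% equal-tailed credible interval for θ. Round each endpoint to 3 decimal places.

[0.313, 0.687]

Posterior: Beta(3+10, 1+12) = Beta(13, 13).
Equal-tailed 95% interval: the 0.025 and 0.975 quantiles of Beta(13, 13).
Posterior mean ≈ 0.500, SD ≈ 0.096; a Normal approximation gives roughly [0.311, 0.689].
Exact: F⁻¹(0.025) = 0.313; F⁻¹(0.975) = 0.687.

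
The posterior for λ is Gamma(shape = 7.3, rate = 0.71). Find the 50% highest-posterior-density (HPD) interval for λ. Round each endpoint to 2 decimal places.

[6.67, 11.51]

The posterior is unimodal and skewed, so the HPD interval has equal density at both endpoints and is the shortest 50% interval.
Solving f(6.67) = f(11.51) with F(11.51) − F(6.67) = 0.50 gives [6.67, 11.51].
For comparison, the equal-tailed interval is [7.53, 12.53]; the HPD is narrower and shifted toward the mode.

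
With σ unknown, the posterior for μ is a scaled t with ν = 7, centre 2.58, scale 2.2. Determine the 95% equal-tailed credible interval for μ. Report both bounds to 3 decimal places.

[-2.622, 7.782]

The t_7 distribution is symmetric; the 95% interval is 2.58 ± t·2.2 with t_{0.975,7} = 2.365.
Half-width: 2.365 × 2.2 = 5.202.
2.58 − 5.202 = -2.622; 2.58 + 5.202 = 7.782.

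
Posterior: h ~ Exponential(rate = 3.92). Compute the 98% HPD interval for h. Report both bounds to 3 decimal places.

[0.000, 0.998]

The exponential density is strictly decreasing on [0, ∞), so the HPD interval is anchored at 0: [0, q] with P(h ≤ q) = 0.98.
q = −ln(1 − 0.98) / 3.92 = 3.9120 / 3.92 = 0.998.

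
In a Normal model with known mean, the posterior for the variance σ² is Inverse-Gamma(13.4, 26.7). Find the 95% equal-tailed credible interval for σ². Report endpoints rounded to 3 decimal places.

Inverse-Gamma(13.4, 26.7) quantiles: F⁻¹(0.025) and F⁻¹(0.975).
Equivalently, 1/σ² ~ Gamma(13.4, rate = 26.7); invert its 0.975 and 0.025 quantiles.
Posterior mean ≈ 2.153, SD ≈ 0.638; a Normal approximation gives roughly [0.903, 3.403].
Exact: lower = 1.244; upper = 3.701.

[1.244, 3.701]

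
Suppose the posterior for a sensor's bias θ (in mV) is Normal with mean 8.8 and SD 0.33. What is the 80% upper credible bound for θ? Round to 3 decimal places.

Need U with P(θ ≤ U) = 0.80: U = 8.8 + z_{0.2}·0.33.
z = 0.842; U = 8.8 + 0.842 × 0.33 = 9.078.

9.078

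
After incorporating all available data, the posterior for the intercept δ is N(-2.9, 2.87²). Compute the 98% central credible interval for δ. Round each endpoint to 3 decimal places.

[-9.577, 3.777]

The posterior is symmetric, so the 98% equal-tailed interval is δ = -2.9 ± z·2.87 with z = 2.326.
Half-width: 2.326 × 2.87 = 6.677.
-2.9 − 6.677 = -9.577; -2.9 + 6.677 = 3.777.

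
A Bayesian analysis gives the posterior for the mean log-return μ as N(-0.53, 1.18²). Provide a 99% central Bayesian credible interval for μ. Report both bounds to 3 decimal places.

[-3.569, 2.509]

The posterior is symmetric, so the 99% equal-tailed interval is μ = -0.53 ± z·1.18 with z = 2.576.
Half-width: 2.576 × 1.18 = 3.039.
-0.53 − 3.039 = -3.569; -0.53 + 3.039 = 2.509.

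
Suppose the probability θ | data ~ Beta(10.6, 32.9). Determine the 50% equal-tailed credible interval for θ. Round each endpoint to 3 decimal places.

[0.198, 0.285]

Posterior: Beta(10.6, 32.9).
Equal-tailed 50% interval: the 0.25 and 0.75 quantiles of Beta(10.6, 32.9).
Posterior mean ≈ 0.244, SD ≈ 0.064; a Normal approximation gives roughly [0.200, 0.287].
Exact: F⁻¹(0.25) = 0.198; F⁻¹(0.75) = 0.285.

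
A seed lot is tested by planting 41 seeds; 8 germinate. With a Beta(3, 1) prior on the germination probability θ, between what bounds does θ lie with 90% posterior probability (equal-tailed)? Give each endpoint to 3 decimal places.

[0.147, 0.355]

Posterior: Beta(3+8, 1+33) = Beta(11, 34).
Equal-tailed 90% interval: the 0.05 and 0.95 quantiles of Beta(11, 34).
Posterior mean ≈ 0.244, SD ≈ 0.063; a Normal approximation gives roughly [0.140, 0.349].
Exact: F⁻¹(0.05) = 0.147; F⁻¹(0.95) = 0.355.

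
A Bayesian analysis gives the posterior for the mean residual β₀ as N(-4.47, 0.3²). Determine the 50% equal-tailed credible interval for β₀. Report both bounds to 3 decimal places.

[-4.672, -4.268]

The posterior is symmetric, so the 50% equal-tailed interval is β₀ = -4.47 ± z·0.3 with z = 0.674.
Half-width: 0.674 × 0.3 = 0.202.
-4.47 − 0.202 = -4.672; -4.47 + 0.202 = -4.268.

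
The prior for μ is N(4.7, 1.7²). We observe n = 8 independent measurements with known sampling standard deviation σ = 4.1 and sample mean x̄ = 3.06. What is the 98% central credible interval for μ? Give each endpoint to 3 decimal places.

[1.184, 6.316]

Posterior precision = 1/1.7² + 8/4.1² = 0.3460 + 0.4759 = 0.8219, so posterior SD = 1.1030.
Posterior mean = (4.7/1.7² + 8·3.06/4.1²) / 0.8219 = 3.7504.
Interval: 3.7504 ± 2.326 × 1.1030 → [1.184, 6.316].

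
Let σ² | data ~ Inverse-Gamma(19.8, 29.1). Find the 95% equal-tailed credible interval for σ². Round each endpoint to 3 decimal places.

[0.989, 2.413]

Inverse-Gamma(19.8, 29.1) quantiles: F⁻¹(0.025) and F⁻¹(0.975).
Equivalently, 1/σ² ~ Gamma(19.8, rate = 29.1); invert its 0.975 and 0.025 quantiles.
Posterior mean ≈ 1.548, SD ≈ 0.367; a Normal approximation gives roughly [0.829, 2.267].
Exact: lower = 0.989; upper = 2.413.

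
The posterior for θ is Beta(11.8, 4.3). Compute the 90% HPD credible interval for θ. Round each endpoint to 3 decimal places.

The posterior is unimodal and skewed, so the HPD interval has equal density at both endpoints and is the shortest 90% interval.
Solving f(0.565) = f(0.908) with F(0.908) − F(0.565) = 0.90 gives [0.565, 0.908].
For comparison, the equal-tailed interval is [0.541, 0.891]; the HPD is narrower and shifted toward the mode.

[0.565, 0.908]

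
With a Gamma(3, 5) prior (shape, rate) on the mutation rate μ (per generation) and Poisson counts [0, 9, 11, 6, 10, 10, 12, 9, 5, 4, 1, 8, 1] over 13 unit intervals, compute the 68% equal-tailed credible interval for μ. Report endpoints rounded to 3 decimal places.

[4.424, 5.464]

Posterior: Gamma(3+86, 5+13) = Gamma(89, 18) (shape, rate).
Equal-tailed 68% interval: Gamma(89, 18) quantiles at 0.16 and 0.84.
Posterior mean ≈ 4.944, SD ≈ 0.524; a Normal approximation gives roughly [4.423, 5.466].
Exact: lower = 4.424; upper = 5.464.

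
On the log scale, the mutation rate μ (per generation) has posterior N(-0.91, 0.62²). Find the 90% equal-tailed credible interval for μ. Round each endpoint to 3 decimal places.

[0.145, 1.116]

On the log scale the 90% interval is -0.91 ± 1.645 × 0.62 = [-1.9298, 0.1098].
Exponentiate: [e^-1.9298, e^0.1098] = [0.145, 1.116].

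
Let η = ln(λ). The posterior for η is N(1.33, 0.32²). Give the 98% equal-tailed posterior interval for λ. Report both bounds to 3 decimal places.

On the log scale the 98% interval is 1.33 ± 2.326 × 0.32 = [0.5856, 2.0744].
Exponentiate: [e^0.5856, e^2.0744] = [1.796, 7.960].

[1.796, 7.960]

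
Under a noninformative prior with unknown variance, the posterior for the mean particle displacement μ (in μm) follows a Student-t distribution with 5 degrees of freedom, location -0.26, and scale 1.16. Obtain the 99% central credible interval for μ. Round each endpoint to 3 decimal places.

[-4.937, 4.417]

The t_5 distribution is symmetric; the 99% interval is -0.26 ± t·1.16 with t_{0.995,5} = 4.032.
Half-width: 4.032 × 1.16 = 4.677.
-0.26 − 4.677 = -4.937; -0.26 + 4.677 = 4.417.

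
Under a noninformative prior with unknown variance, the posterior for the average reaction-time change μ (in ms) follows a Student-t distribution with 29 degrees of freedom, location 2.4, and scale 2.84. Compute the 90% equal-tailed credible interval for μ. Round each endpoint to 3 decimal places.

The t_29 distribution is symmetric; the 90% interval is 2.4 ± t·2.84 with t_{0.95,29} = 1.699.
Half-width: 1.699 × 2.84 = 4.826.
2.4 − 4.826 = -2.426; 2.4 + 4.826 = 7.226.

[-2.426, 7.226]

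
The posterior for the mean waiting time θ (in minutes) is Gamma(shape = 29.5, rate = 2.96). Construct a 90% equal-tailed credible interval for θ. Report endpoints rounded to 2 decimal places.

Posterior: Gamma(shape 29.5, rate 2.96).
Equal-tailed 90% interval: Gamma(29.5, 2.96) quantiles at 0.05 and 0.95.
Posterior mean ≈ 9.97, SD ≈ 1.83; a Normal approximation gives roughly [6.95, 12.98].
Exact: lower = 7.15; upper = 13.16.

[7.15, 13.16]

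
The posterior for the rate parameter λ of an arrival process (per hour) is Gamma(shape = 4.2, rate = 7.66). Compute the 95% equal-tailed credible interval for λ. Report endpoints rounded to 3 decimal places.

Posterior: Gamma(shape 4.2, rate 7.66).
Equal-tailed 95% interval: Gamma(4.2, 7.66) quantiles at 0.025 and 0.975.
Posterior mean ≈ 0.548, SD ≈ 0.268; a Normal approximation gives roughly [0.024, 1.073].
Exact: lower = 0.156; upper = 1.184.

[0.156, 1.184]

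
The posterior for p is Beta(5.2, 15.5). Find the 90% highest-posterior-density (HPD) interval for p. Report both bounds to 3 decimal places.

[0.099, 0.398]

The posterior is unimodal and skewed, so the HPD interval has equal density at both endpoints and is the shortest 90% interval.
Solving f(0.099) = f(0.398) with F(0.398) − F(0.099) = 0.90 gives [0.099, 0.398].
For comparison, the equal-tailed interval is [0.113, 0.418]; the HPD is narrower and shifted toward the mode.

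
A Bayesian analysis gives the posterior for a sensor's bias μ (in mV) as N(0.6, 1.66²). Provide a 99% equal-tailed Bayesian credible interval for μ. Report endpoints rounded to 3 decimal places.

The posterior is symmetric, so the 99% equal-tailed interval is μ = 0.6 ± z·1.66 with z = 2.576.
Half-width: 2.576 × 1.66 = 4.276.
0.6 − 4.276 = -3.676; 0.6 + 4.276 = 4.876.

[-3.676, 4.876]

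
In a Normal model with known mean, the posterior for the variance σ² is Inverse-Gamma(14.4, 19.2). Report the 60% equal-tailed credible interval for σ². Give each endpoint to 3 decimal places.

Inverse-Gamma(14.4, 19.2) quantiles: F⁻¹(0.2) and F⁻¹(0.8).
Equivalently, 1/σ² ~ Gamma(14.4, rate = 19.2); invert its 0.8 and 0.2 quantiles.
Posterior mean ≈ 1.433, SD ≈ 0.407; a Normal approximation gives roughly [1.090, 1.775].
Exact: lower = 1.100; upper = 1.722.

[1.100, 1.722]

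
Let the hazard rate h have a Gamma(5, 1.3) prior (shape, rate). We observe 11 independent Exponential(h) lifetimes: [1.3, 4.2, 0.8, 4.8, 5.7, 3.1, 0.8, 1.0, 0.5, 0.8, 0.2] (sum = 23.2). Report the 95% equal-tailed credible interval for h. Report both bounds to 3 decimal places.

[0.373, 1.010]

Posterior: Gamma(5+11, 1.3+23.2) = Gamma(16, 24.5) (shape, rate).
Equal-tailed 95% interval: Gamma(16, 24.5) quantiles at 0.025 and 0.975.
Posterior mean ≈ 0.653, SD ≈ 0.163; a Normal approximation gives roughly [0.333, 0.973].
Exact: lower = 0.373; upper = 1.010.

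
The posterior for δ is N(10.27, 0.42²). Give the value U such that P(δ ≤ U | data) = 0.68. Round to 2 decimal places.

Need U with P(δ ≤ U) = 0.68: U = 10.27 + z_{0.32}·0.42.
z = 0.468; U = 10.27 + 0.468 × 0.42 = 10.47.

10.47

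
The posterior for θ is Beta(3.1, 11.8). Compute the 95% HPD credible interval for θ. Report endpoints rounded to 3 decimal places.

The posterior is unimodal and skewed, so the HPD interval has equal density at both endpoints and is the shortest 95% interval.
Solving f(0.033) = f(0.407) with F(0.407) − F(0.033) = 0.95 gives [0.033, 0.407].
For comparison, the equal-tailed interval is [0.050, 0.439]; the HPD is narrower and shifted toward the mode.

[0.033, 0.407]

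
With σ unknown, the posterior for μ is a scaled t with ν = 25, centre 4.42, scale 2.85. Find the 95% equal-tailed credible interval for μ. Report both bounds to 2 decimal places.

[-1.45, 10.29]

The t_25 distribution is symmetric; the 95% interval is 4.42 ± t·2.85 with t_{0.975,25} = 2.060.
Half-width: 2.060 × 2.85 = 5.87.
4.42 − 5.87 = -1.45; 4.42 + 5.87 = 10.29.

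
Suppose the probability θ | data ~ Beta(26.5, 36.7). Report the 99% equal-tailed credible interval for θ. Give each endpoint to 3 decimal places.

Posterior: Beta(26.5, 36.7).
Equal-tailed 99% interval: the 0.005 and 0.995 quantiles of Beta(26.5, 36.7).
Posterior mean ≈ 0.419, SD ≈ 0.062; a Normal approximation gives roughly [0.261, 0.578].
Exact: F⁻¹(0.005) = 0.268; F⁻¹(0.995) = 0.580.

[0.268, 0.580]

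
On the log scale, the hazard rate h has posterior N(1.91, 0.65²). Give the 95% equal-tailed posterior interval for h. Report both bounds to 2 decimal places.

[1.89, 24.14]

On the log scale the 95% interval is 1.91 ± 1.960 × 0.65 = [0.6360, 3.1840].
Exponentiate: [e^0.6360, e^3.1840] = [1.89, 24.14].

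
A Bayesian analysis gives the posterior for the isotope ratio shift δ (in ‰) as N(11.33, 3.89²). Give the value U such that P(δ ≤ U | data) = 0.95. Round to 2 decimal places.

17.73

Need U with P(δ ≤ U) = 0.95: U = 11.33 + z_{0.05}·3.89.
z = 1.645; U = 11.33 + 1.645 × 3.89 = 17.73.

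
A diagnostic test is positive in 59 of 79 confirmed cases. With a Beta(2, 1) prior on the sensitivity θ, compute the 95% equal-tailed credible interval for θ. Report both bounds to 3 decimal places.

Posterior: Beta(2+59, 1+20) = Beta(61, 21).
Equal-tailed 95% interval: the 0.025 and 0.975 quantiles of Beta(61, 21).
Posterior mean ≈ 0.744, SD ≈ 0.048; a Normal approximation gives roughly [0.650, 0.838].
Exact: F⁻¹(0.025) = 0.645; F⁻¹(0.975) = 0.832.

[0.645, 0.832]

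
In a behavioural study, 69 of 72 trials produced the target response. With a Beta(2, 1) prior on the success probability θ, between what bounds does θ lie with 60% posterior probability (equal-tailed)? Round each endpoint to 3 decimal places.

[0.927, 0.969]

Posterior: Beta(2+69, 1+3) = Beta(71, 4).
Equal-tailed 60% interval: the 0.2 and 0.8 quantiles of Beta(71, 4).
Posterior mean ≈ 0.947, SD ≈ 0.026; a Normal approximation gives roughly [0.925, 0.968].
Exact: F⁻¹(0.2) = 0.927; F⁻¹(0.8) = 0.969.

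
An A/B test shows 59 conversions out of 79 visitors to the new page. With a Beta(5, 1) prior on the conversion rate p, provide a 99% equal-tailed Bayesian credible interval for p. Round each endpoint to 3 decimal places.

[0.623, 0.860]

Posterior: Beta(5+59, 1+20) = Beta(64, 21).
Equal-tailed 99% interval: the 0.005 and 0.995 quantiles of Beta(64, 21).
Posterior mean ≈ 0.753, SD ≈ 0.047; a Normal approximation gives roughly [0.633, 0.873].
Exact: F⁻¹(0.005) = 0.623; F⁻¹(0.995) = 0.860.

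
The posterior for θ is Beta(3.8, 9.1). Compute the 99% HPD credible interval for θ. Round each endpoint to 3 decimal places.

[0.043, 0.621]

The posterior is unimodal and skewed, so the HPD interval has equal density at both endpoints and is the shortest 99% interval.
Solving f(0.043) = f(0.621) with F(0.621) − F(0.043) = 0.99 gives [0.043, 0.621].
For comparison, the equal-tailed interval is [0.056, 0.643]; the HPD is narrower and shifted toward the mode.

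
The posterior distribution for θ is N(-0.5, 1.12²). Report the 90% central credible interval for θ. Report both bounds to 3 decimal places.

The posterior is symmetric, so the 90% equal-tailed interval is θ = -0.5 ± z·1.12 with z = 1.645.
Half-width: 1.645 × 1.12 = 1.842.
-0.5 − 1.842 = -2.342; -0.5 + 1.842 = 1.342.

[-2.342, 1.342]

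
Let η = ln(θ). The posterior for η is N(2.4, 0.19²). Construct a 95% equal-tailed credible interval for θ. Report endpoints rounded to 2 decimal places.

On the log scale the 95% interval is 2.4 ± 1.960 × 0.19 = [2.0276, 2.7724].
Exponentiate: [e^2.0276, e^2.7724] = [7.60, 16.00].

[7.60, 16.00]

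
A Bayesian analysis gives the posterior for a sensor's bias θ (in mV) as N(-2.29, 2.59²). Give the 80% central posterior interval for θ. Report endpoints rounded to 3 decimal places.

[-5.609, 1.029]

The posterior is symmetric, so the 80% equal-tailed interval is θ = -2.29 ± z·2.59 with z = 1.282.
Half-width: 1.282 × 2.59 = 3.319.
-2.29 − 3.319 = -5.609; -2.29 + 3.319 = 1.029.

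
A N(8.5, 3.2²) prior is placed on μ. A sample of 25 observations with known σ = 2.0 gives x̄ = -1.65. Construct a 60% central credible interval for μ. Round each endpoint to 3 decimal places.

Posterior precision = 1/3.2² + 25/2.0² = 0.0977 + 6.2500 = 6.3477, so posterior SD = 0.3969.
Posterior mean = (8.5/3.2² + 25·-1.65/2.0²) / 6.3477 = -1.4938.
Interval: -1.4938 ± 0.842 × 0.3969 → [-1.828, -1.160].

[-1.828, -1.160]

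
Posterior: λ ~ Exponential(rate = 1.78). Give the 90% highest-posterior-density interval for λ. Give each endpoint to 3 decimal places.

The exponential density is strictly decreasing on [0, ∞), so the HPD interval is anchored at 0: [0, q] with P(λ ≤ q) = 0.90.
q = −ln(1 − 0.90) / 1.78 = 2.3026 / 1.78 = 1.294.

[0.000, 1.294]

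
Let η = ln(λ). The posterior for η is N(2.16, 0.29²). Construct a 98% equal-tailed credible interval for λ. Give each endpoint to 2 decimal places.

On the log scale the 98% interval is 2.16 ± 2.326 × 0.29 = [1.4854, 2.8346].
Exponentiate: [e^1.4854, e^2.8346] = [4.42, 17.02].

[4.42, 17.02]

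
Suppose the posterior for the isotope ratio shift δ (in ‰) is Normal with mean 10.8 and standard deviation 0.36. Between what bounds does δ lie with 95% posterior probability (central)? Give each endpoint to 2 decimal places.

The posterior is symmetric, so the 95% equal-tailed interval is δ = 10.8 ± z·0.36 with z = 1.960.
Half-width: 1.960 × 0.36 = 0.71.
10.8 − 0.71 = 10.09; 10.8 + 0.71 = 11.51.

[10.09, 11.51]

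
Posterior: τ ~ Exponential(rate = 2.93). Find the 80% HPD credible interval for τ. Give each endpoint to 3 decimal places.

The exponential density is strictly decreasing on [0, ∞), so the HPD interval is anchored at 0: [0, q] with P(τ ≤ q) = 0.80.
q = −ln(1 − 0.80) / 2.93 = 1.6094 / 2.93 = 0.549.

[0.000, 0.549]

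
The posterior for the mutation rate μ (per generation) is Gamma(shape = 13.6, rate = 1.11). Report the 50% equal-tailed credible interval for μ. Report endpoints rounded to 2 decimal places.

[9.88, 14.30]

Posterior: Gamma(shape 13.6, rate 1.11).
Equal-tailed 50% interval: Gamma(13.6, 1.11) quantiles at 0.25 and 0.75.
Posterior mean ≈ 12.25, SD ≈ 3.32; a Normal approximation gives roughly [10.01, 14.49].
Exact: lower = 9.88; upper = 14.30.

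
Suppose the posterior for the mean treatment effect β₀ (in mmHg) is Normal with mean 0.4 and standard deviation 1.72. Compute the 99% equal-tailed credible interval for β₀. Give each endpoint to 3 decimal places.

[-4.030, 4.830]

The posterior is symmetric, so the 99% equal-tailed interval is β₀ = 0.4 ± z·1.72 with z = 2.576.
Half-width: 2.576 × 1.72 = 4.430.
0.4 − 4.430 = -4.030; 0.4 + 4.430 = 4.830.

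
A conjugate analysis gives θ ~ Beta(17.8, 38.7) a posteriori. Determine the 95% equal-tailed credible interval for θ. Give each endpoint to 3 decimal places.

[0.202, 0.441]

Posterior: Beta(17.8, 38.7).
Equal-tailed 95% interval: the 0.025 and 0.975 quantiles of Beta(17.8, 38.7).
Posterior mean ≈ 0.315, SD ≈ 0.061; a Normal approximation gives roughly [0.195, 0.435].
Exact: F⁻¹(0.025) = 0.202; F⁻¹(0.975) = 0.441.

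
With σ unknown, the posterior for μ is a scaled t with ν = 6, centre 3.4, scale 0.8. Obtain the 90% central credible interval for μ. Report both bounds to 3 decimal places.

[1.845, 4.955]

The t_6 distribution is symmetric; the 90% interval is 3.4 ± t·0.8 with t_{0.95,6} = 1.943.
Half-width: 1.943 × 0.8 = 1.555.
3.4 − 1.555 = 1.845; 3.4 + 1.555 = 4.955.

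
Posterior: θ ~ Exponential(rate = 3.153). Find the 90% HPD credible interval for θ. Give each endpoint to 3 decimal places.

[0.000, 0.730]

The exponential density is strictly decreasing on [0, ∞), so the HPD interval is anchored at 0: [0, q] with P(θ ≤ q) = 0.90.
q = −ln(1 − 0.90) / 3.153 = 2.3026 / 3.153 = 0.730.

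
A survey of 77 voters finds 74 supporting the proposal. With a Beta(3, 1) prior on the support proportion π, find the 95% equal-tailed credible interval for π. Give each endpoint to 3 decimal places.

Posterior: Beta(3+74, 1+3) = Beta(77, 4).
Equal-tailed 95% interval: the 0.025 and 0.975 quantiles of Beta(77, 4).
Posterior mean ≈ 0.951, SD ≈ 0.024; a Normal approximation gives roughly [0.904, 0.998].
Exact: F⁻¹(0.025) = 0.894; F⁻¹(0.975) = 0.986.

[0.894, 0.986]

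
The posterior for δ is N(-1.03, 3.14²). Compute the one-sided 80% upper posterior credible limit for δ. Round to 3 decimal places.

1.613

Need U with P(δ ≤ U) = 0.80: U = -1.03 + z_{0.2}·3.14.
z = 0.842; U = -1.03 + 0.842 × 3.14 = 1.613.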